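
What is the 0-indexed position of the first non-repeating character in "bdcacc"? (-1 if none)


Input: bdcacc
Character frequencies:
  'a': 1
  'b': 1
  'c': 3
  'd': 1
Scanning left to right for freq == 1:
  Position 0 ('b'): unique! => answer = 0

0


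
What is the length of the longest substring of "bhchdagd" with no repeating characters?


Input: "bhchdagd"
Sliding window (track last position of each char):
  Position 0 ('b'): window [0,0] length 1 -- new best
  Position 1 ('h'): window [0,1] length 2 -- new best
  Position 2 ('c'): window [0,2] length 3 -- new best
  Position 3 ('h'): repeat (last at 1), move window start to 2
  Position 3 ('h'): window [2,3] length 2
  Position 4 ('d'): window [2,4] length 3
  Position 5 ('a'): window [2,5] length 4 -- new best
  Position 6 ('g'): window [2,6] length 5 -- new best
  Position 7 ('d'): repeat (last at 4), move window start to 5
  Position 7 ('d'): window [5,7] length 3
Longest substring with no repeats: "chdag" with length 5

5


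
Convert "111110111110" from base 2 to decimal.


Input: "111110111110" in base 2
Positional expansion:
  Digit '1' (value 1) x 2^11 = 2048
  Digit '1' (value 1) x 2^10 = 1024
  Digit '1' (value 1) x 2^9 = 512
  Digit '1' (value 1) x 2^8 = 256
  Digit '1' (value 1) x 2^7 = 128
  Digit '0' (value 0) x 2^6 = 0
  Digit '1' (value 1) x 2^5 = 32
  Digit '1' (value 1) x 2^4 = 16
  Digit '1' (value 1) x 2^3 = 8
  Digit '1' (value 1) x 2^2 = 4
  Digit '1' (value 1) x 2^1 = 2
  Digit '0' (value 0) x 2^0 = 0
Sum = 4030

4030


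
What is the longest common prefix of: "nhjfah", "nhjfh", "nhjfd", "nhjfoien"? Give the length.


Words: nhjfah, nhjfh, nhjfd, nhjfoien
  Position 0: all 'n' => match
  Position 1: all 'h' => match
  Position 2: all 'j' => match
  Position 3: all 'f' => match
  Position 4: ('a', 'h', 'd', 'o') => mismatch, stop
LCP = "nhjf" (length 4)

4


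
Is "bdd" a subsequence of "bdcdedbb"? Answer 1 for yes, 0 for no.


Check if "bdd" is a subsequence of "bdcdedbb"
Greedy scan:
  Position 0 ('b'): matches sub[0] = 'b'
  Position 1 ('d'): matches sub[1] = 'd'
  Position 2 ('c'): no match needed
  Position 3 ('d'): matches sub[2] = 'd'
  Position 4 ('e'): no match needed
  Position 5 ('d'): no match needed
  Position 6 ('b'): no match needed
  Position 7 ('b'): no match needed
All 3 characters matched => is a subsequence

1


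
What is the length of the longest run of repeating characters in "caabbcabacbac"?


Input: "caabbcabacbac"
Scanning for longest run:
  Position 1 ('a'): new char, reset run to 1
  Position 2 ('a'): continues run of 'a', length=2
  Position 3 ('b'): new char, reset run to 1
  Position 4 ('b'): continues run of 'b', length=2
  Position 5 ('c'): new char, reset run to 1
  Position 6 ('a'): new char, reset run to 1
  Position 7 ('b'): new char, reset run to 1
  Position 8 ('a'): new char, reset run to 1
  Position 9 ('c'): new char, reset run to 1
  Position 10 ('b'): new char, reset run to 1
  Position 11 ('a'): new char, reset run to 1
  Position 12 ('c'): new char, reset run to 1
Longest run: 'a' with length 2

2


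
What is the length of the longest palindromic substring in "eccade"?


Input: "eccade"
Checking substrings for palindromes:
  [1:3] "cc" (len 2) => palindrome
Longest palindromic substring: "cc" with length 2

2


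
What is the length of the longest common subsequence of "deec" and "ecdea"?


LCS of "deec" and "ecdea"
DP table:
           e    c    d    e    a
      0    0    0    0    0    0
  d   0    0    0    1    1    1
  e   0    1    1    1    2    2
  e   0    1    1    1    2    2
  c   0    1    2    2    2    2
LCS length = dp[4][5] = 2

2


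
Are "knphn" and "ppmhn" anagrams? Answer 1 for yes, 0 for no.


Strings: "knphn", "ppmhn"
Sorted first:  hknnp
Sorted second: hmnpp
Differ at position 1: 'k' vs 'm' => not anagrams

0


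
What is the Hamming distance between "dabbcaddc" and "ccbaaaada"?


Comparing "dabbcaddc" and "ccbaaaada" position by position:
  Position 0: 'd' vs 'c' => differ
  Position 1: 'a' vs 'c' => differ
  Position 2: 'b' vs 'b' => same
  Position 3: 'b' vs 'a' => differ
  Position 4: 'c' vs 'a' => differ
  Position 5: 'a' vs 'a' => same
  Position 6: 'd' vs 'a' => differ
  Position 7: 'd' vs 'd' => same
  Position 8: 'c' vs 'a' => differ
Total differences (Hamming distance): 6

6


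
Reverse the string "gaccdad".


Input: gaccdad
Reading characters right to left:
  Position 6: 'd'
  Position 5: 'a'
  Position 4: 'd'
  Position 3: 'c'
  Position 2: 'c'
  Position 1: 'a'
  Position 0: 'g'
Reversed: dadccag

dadccag


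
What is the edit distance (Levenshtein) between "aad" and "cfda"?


Computing edit distance: "aad" -> "cfda"
DP table:
           c    f    d    a
      0    1    2    3    4
  a   1    1    2    3    3
  a   2    2    2    3    3
  d   3    3    3    2    3
Edit distance = dp[3][4] = 3

3


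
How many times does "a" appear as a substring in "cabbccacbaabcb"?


Searching for "a" in "cabbccacbaabcb"
Scanning each position:
  Position 0: "c" => no
  Position 1: "a" => MATCH
  Position 2: "b" => no
  Position 3: "b" => no
  Position 4: "c" => no
  Position 5: "c" => no
  Position 6: "a" => MATCH
  Position 7: "c" => no
  Position 8: "b" => no
  Position 9: "a" => MATCH
  Position 10: "a" => MATCH
  Position 11: "b" => no
  Position 12: "c" => no
  Position 13: "b" => no
Total occurrences: 4

4


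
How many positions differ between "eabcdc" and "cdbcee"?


Comparing "eabcdc" and "cdbcee" position by position:
  Position 0: 'e' vs 'c' => DIFFER
  Position 1: 'a' vs 'd' => DIFFER
  Position 2: 'b' vs 'b' => same
  Position 3: 'c' vs 'c' => same
  Position 4: 'd' vs 'e' => DIFFER
  Position 5: 'c' vs 'e' => DIFFER
Positions that differ: 4

4


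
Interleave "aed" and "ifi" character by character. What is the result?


Interleaving "aed" and "ifi":
  Position 0: 'a' from first, 'i' from second => "ai"
  Position 1: 'e' from first, 'f' from second => "ef"
  Position 2: 'd' from first, 'i' from second => "di"
Result: aiefdi

aiefdi


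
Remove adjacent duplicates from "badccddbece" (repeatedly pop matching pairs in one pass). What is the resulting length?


Input: badccddbece
Stack-based adjacent duplicate removal:
  Read 'b': push. Stack: b
  Read 'a': push. Stack: ba
  Read 'd': push. Stack: bad
  Read 'c': push. Stack: badc
  Read 'c': matches stack top 'c' => pop. Stack: bad
  Read 'd': matches stack top 'd' => pop. Stack: ba
  Read 'd': push. Stack: bad
  Read 'b': push. Stack: badb
  Read 'e': push. Stack: badbe
  Read 'c': push. Stack: badbec
  Read 'e': push. Stack: badbece
Final stack: "badbece" (length 7)

7


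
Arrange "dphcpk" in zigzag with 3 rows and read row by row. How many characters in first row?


Zigzag "dphcpk" into 3 rows:
Placing characters:
  'd' => row 0
  'p' => row 1
  'h' => row 2
  'c' => row 1
  'p' => row 0
  'k' => row 1
Rows:
  Row 0: "dp"
  Row 1: "pck"
  Row 2: "h"
First row length: 2

2


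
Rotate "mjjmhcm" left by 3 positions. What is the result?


Input: "mjjmhcm", rotate left by 3
First 3 characters: "mjj"
Remaining characters: "mhcm"
Concatenate remaining + first: "mhcm" + "mjj" = "mhcmmjj"

mhcmmjj


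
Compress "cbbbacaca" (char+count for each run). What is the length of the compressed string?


Input: cbbbacaca
Runs:
  'c' x 1 => "c1"
  'b' x 3 => "b3"
  'a' x 1 => "a1"
  'c' x 1 => "c1"
  'a' x 1 => "a1"
  'c' x 1 => "c1"
  'a' x 1 => "a1"
Compressed: "c1b3a1c1a1c1a1"
Compressed length: 14

14


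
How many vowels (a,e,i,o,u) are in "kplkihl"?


Input: kplkihl
Checking each character:
  'k' at position 0: consonant
  'p' at position 1: consonant
  'l' at position 2: consonant
  'k' at position 3: consonant
  'i' at position 4: vowel (running total: 1)
  'h' at position 5: consonant
  'l' at position 6: consonant
Total vowels: 1

1


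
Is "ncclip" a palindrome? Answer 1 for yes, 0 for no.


Input: ncclip
Reversed: pilccn
  Compare pos 0 ('n') with pos 5 ('p'): MISMATCH
  Compare pos 1 ('c') with pos 4 ('i'): MISMATCH
  Compare pos 2 ('c') with pos 3 ('l'): MISMATCH
Result: not a palindrome

0


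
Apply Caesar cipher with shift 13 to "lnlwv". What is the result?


Caesar cipher: shift "lnlwv" by 13
  'l' (pos 11) + 13 = pos 24 = 'y'
  'n' (pos 13) + 13 = pos 0 = 'a'
  'l' (pos 11) + 13 = pos 24 = 'y'
  'w' (pos 22) + 13 = pos 9 = 'j'
  'v' (pos 21) + 13 = pos 8 = 'i'
Result: yayji

yayji


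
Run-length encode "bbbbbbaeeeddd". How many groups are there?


Input: bbbbbbaeeeddd
Scanning for consecutive runs:
  Group 1: 'b' x 6 (positions 0-5)
  Group 2: 'a' x 1 (positions 6-6)
  Group 3: 'e' x 3 (positions 7-9)
  Group 4: 'd' x 3 (positions 10-12)
Total groups: 4

4


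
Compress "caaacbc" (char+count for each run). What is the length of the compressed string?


Input: caaacbc
Runs:
  'c' x 1 => "c1"
  'a' x 3 => "a3"
  'c' x 1 => "c1"
  'b' x 1 => "b1"
  'c' x 1 => "c1"
Compressed: "c1a3c1b1c1"
Compressed length: 10

10


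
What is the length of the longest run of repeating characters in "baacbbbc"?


Input: "baacbbbc"
Scanning for longest run:
  Position 1 ('a'): new char, reset run to 1
  Position 2 ('a'): continues run of 'a', length=2
  Position 3 ('c'): new char, reset run to 1
  Position 4 ('b'): new char, reset run to 1
  Position 5 ('b'): continues run of 'b', length=2
  Position 6 ('b'): continues run of 'b', length=3
  Position 7 ('c'): new char, reset run to 1
Longest run: 'b' with length 3

3


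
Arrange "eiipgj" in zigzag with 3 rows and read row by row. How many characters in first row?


Zigzag "eiipgj" into 3 rows:
Placing characters:
  'e' => row 0
  'i' => row 1
  'i' => row 2
  'p' => row 1
  'g' => row 0
  'j' => row 1
Rows:
  Row 0: "eg"
  Row 1: "ipj"
  Row 2: "i"
First row length: 2

2


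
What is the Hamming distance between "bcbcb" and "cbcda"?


Comparing "bcbcb" and "cbcda" position by position:
  Position 0: 'b' vs 'c' => differ
  Position 1: 'c' vs 'b' => differ
  Position 2: 'b' vs 'c' => differ
  Position 3: 'c' vs 'd' => differ
  Position 4: 'b' vs 'a' => differ
Total differences (Hamming distance): 5

5


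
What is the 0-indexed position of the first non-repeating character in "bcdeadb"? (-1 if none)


Input: bcdeadb
Character frequencies:
  'a': 1
  'b': 2
  'c': 1
  'd': 2
  'e': 1
Scanning left to right for freq == 1:
  Position 0 ('b'): freq=2, skip
  Position 1 ('c'): unique! => answer = 1

1


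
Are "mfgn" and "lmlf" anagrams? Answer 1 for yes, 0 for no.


Strings: "mfgn", "lmlf"
Sorted first:  fgmn
Sorted second: fllm
Differ at position 1: 'g' vs 'l' => not anagrams

0


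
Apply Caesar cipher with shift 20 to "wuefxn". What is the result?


Caesar cipher: shift "wuefxn" by 20
  'w' (pos 22) + 20 = pos 16 = 'q'
  'u' (pos 20) + 20 = pos 14 = 'o'
  'e' (pos 4) + 20 = pos 24 = 'y'
  'f' (pos 5) + 20 = pos 25 = 'z'
  'x' (pos 23) + 20 = pos 17 = 'r'
  'n' (pos 13) + 20 = pos 7 = 'h'
Result: qoyzrh

qoyzrh


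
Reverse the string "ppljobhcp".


Input: ppljobhcp
Reading characters right to left:
  Position 8: 'p'
  Position 7: 'c'
  Position 6: 'h'
  Position 5: 'b'
  Position 4: 'o'
  Position 3: 'j'
  Position 2: 'l'
  Position 1: 'p'
  Position 0: 'p'
Reversed: pchbojlpp

pchbojlpp


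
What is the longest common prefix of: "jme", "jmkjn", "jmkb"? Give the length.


Words: jme, jmkjn, jmkb
  Position 0: all 'j' => match
  Position 1: all 'm' => match
  Position 2: ('e', 'k', 'k') => mismatch, stop
LCP = "jm" (length 2)

2


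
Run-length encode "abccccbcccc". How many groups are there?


Input: abccccbcccc
Scanning for consecutive runs:
  Group 1: 'a' x 1 (positions 0-0)
  Group 2: 'b' x 1 (positions 1-1)
  Group 3: 'c' x 4 (positions 2-5)
  Group 4: 'b' x 1 (positions 6-6)
  Group 5: 'c' x 4 (positions 7-10)
Total groups: 5

5


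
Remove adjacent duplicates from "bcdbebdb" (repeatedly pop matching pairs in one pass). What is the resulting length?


Input: bcdbebdb
Stack-based adjacent duplicate removal:
  Read 'b': push. Stack: b
  Read 'c': push. Stack: bc
  Read 'd': push. Stack: bcd
  Read 'b': push. Stack: bcdb
  Read 'e': push. Stack: bcdbe
  Read 'b': push. Stack: bcdbeb
  Read 'd': push. Stack: bcdbebd
  Read 'b': push. Stack: bcdbebdb
Final stack: "bcdbebdb" (length 8)

8


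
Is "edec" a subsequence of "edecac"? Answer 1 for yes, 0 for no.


Check if "edec" is a subsequence of "edecac"
Greedy scan:
  Position 0 ('e'): matches sub[0] = 'e'
  Position 1 ('d'): matches sub[1] = 'd'
  Position 2 ('e'): matches sub[2] = 'e'
  Position 3 ('c'): matches sub[3] = 'c'
  Position 4 ('a'): no match needed
  Position 5 ('c'): no match needed
All 4 characters matched => is a subsequence

1


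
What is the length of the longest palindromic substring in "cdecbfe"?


Input: "cdecbfe"
Checking substrings for palindromes:
  No multi-char palindromic substrings found
Longest palindromic substring: "c" with length 1

1


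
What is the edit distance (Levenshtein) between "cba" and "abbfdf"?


Computing edit distance: "cba" -> "abbfdf"
DP table:
           a    b    b    f    d    f
      0    1    2    3    4    5    6
  c   1    1    2    3    4    5    6
  b   2    2    1    2    3    4    5
  a   3    2    2    2    3    4    5
Edit distance = dp[3][6] = 5

5


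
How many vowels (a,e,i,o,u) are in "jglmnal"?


Input: jglmnal
Checking each character:
  'j' at position 0: consonant
  'g' at position 1: consonant
  'l' at position 2: consonant
  'm' at position 3: consonant
  'n' at position 4: consonant
  'a' at position 5: vowel (running total: 1)
  'l' at position 6: consonant
Total vowels: 1

1


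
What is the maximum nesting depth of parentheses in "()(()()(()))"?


Input: "()(()()(()))"
Tracking depth:
  Position 0 '(': depth becomes 1
  Position 1 ')': depth becomes 0
  Position 2 '(': depth becomes 1
  Position 3 '(': depth becomes 2
  Position 4 ')': depth becomes 1
  Position 5 '(': depth becomes 2
  Position 6 ')': depth becomes 1
  Position 7 '(': depth becomes 2
  Position 8 '(': depth becomes 3
  Position 9 ')': depth becomes 2
  Position 10 ')': depth becomes 1
  Position 11 ')': depth becomes 0
Maximum depth reached: 3

3


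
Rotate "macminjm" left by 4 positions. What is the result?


Input: "macminjm", rotate left by 4
First 4 characters: "macm"
Remaining characters: "injm"
Concatenate remaining + first: "injm" + "macm" = "injmmacm"

injmmacm


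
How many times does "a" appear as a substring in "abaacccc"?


Searching for "a" in "abaacccc"
Scanning each position:
  Position 0: "a" => MATCH
  Position 1: "b" => no
  Position 2: "a" => MATCH
  Position 3: "a" => MATCH
  Position 4: "c" => no
  Position 5: "c" => no
  Position 6: "c" => no
  Position 7: "c" => no
Total occurrences: 3

3


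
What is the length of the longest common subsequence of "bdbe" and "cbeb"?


LCS of "bdbe" and "cbeb"
DP table:
           c    b    e    b
      0    0    0    0    0
  b   0    0    1    1    1
  d   0    0    1    1    1
  b   0    0    1    1    2
  e   0    0    1    2    2
LCS length = dp[4][4] = 2

2


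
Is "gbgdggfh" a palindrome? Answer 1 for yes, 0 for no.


Input: gbgdggfh
Reversed: hfggdgbg
  Compare pos 0 ('g') with pos 7 ('h'): MISMATCH
  Compare pos 1 ('b') with pos 6 ('f'): MISMATCH
  Compare pos 2 ('g') with pos 5 ('g'): match
  Compare pos 3 ('d') with pos 4 ('g'): MISMATCH
Result: not a palindrome

0


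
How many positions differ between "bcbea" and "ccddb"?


Comparing "bcbea" and "ccddb" position by position:
  Position 0: 'b' vs 'c' => DIFFER
  Position 1: 'c' vs 'c' => same
  Position 2: 'b' vs 'd' => DIFFER
  Position 3: 'e' vs 'd' => DIFFER
  Position 4: 'a' vs 'b' => DIFFER
Positions that differ: 4

4


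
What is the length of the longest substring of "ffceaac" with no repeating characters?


Input: "ffceaac"
Sliding window (track last position of each char):
  Position 0 ('f'): window [0,0] length 1 -- new best
  Position 1 ('f'): repeat (last at 0), move window start to 1
  Position 1 ('f'): window [1,1] length 1
  Position 2 ('c'): window [1,2] length 2 -- new best
  Position 3 ('e'): window [1,3] length 3 -- new best
  Position 4 ('a'): window [1,4] length 4 -- new best
  Position 5 ('a'): repeat (last at 4), move window start to 5
  Position 5 ('a'): window [5,5] length 1
  Position 6 ('c'): window [5,6] length 2
Longest substring with no repeats: "fcea" with length 4

4


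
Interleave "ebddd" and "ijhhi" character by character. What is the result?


Interleaving "ebddd" and "ijhhi":
  Position 0: 'e' from first, 'i' from second => "ei"
  Position 1: 'b' from first, 'j' from second => "bj"
  Position 2: 'd' from first, 'h' from second => "dh"
  Position 3: 'd' from first, 'h' from second => "dh"
  Position 4: 'd' from first, 'i' from second => "di"
Result: eibjdhdhdi

eibjdhdhdi


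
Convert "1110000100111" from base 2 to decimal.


Input: "1110000100111" in base 2
Positional expansion:
  Digit '1' (value 1) x 2^12 = 4096
  Digit '1' (value 1) x 2^11 = 2048
  Digit '1' (value 1) x 2^10 = 1024
  Digit '0' (value 0) x 2^9 = 0
  Digit '0' (value 0) x 2^8 = 0
  Digit '0' (value 0) x 2^7 = 0
  Digit '0' (value 0) x 2^6 = 0
  Digit '1' (value 1) x 2^5 = 32
  Digit '0' (value 0) x 2^4 = 0
  Digit '0' (value 0) x 2^3 = 0
  Digit '1' (value 1) x 2^2 = 4
  Digit '1' (value 1) x 2^1 = 2
  Digit '1' (value 1) x 2^0 = 1
Sum = 7207

7207


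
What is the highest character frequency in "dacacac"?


Input: dacacac
Character counts:
  'a': 3
  'c': 3
  'd': 1
Maximum frequency: 3

3


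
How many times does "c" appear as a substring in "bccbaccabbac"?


Searching for "c" in "bccbaccabbac"
Scanning each position:
  Position 0: "b" => no
  Position 1: "c" => MATCH
  Position 2: "c" => MATCH
  Position 3: "b" => no
  Position 4: "a" => no
  Position 5: "c" => MATCH
  Position 6: "c" => MATCH
  Position 7: "a" => no
  Position 8: "b" => no
  Position 9: "b" => no
  Position 10: "a" => no
  Position 11: "c" => MATCH
Total occurrences: 5

5


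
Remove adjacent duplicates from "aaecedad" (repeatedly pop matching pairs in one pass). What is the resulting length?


Input: aaecedad
Stack-based adjacent duplicate removal:
  Read 'a': push. Stack: a
  Read 'a': matches stack top 'a' => pop. Stack: (empty)
  Read 'e': push. Stack: e
  Read 'c': push. Stack: ec
  Read 'e': push. Stack: ece
  Read 'd': push. Stack: eced
  Read 'a': push. Stack: eceda
  Read 'd': push. Stack: ecedad
Final stack: "ecedad" (length 6)

6


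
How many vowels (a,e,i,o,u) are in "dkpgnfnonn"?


Input: dkpgnfnonn
Checking each character:
  'd' at position 0: consonant
  'k' at position 1: consonant
  'p' at position 2: consonant
  'g' at position 3: consonant
  'n' at position 4: consonant
  'f' at position 5: consonant
  'n' at position 6: consonant
  'o' at position 7: vowel (running total: 1)
  'n' at position 8: consonant
  'n' at position 9: consonant
Total vowels: 1

1


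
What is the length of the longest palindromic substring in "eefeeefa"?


Input: "eefeeefa"
Checking substrings for palindromes:
  [0:5] "eefee" (len 5) => palindrome
  [2:7] "feeef" (len 5) => palindrome
  [1:4] "efe" (len 3) => palindrome
  [3:6] "eee" (len 3) => palindrome
  [0:2] "ee" (len 2) => palindrome
  [3:5] "ee" (len 2) => palindrome
Longest palindromic substring: "eefee" with length 5

5


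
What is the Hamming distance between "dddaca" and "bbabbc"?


Comparing "dddaca" and "bbabbc" position by position:
  Position 0: 'd' vs 'b' => differ
  Position 1: 'd' vs 'b' => differ
  Position 2: 'd' vs 'a' => differ
  Position 3: 'a' vs 'b' => differ
  Position 4: 'c' vs 'b' => differ
  Position 5: 'a' vs 'c' => differ
Total differences (Hamming distance): 6

6


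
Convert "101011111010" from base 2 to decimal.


Input: "101011111010" in base 2
Positional expansion:
  Digit '1' (value 1) x 2^11 = 2048
  Digit '0' (value 0) x 2^10 = 0
  Digit '1' (value 1) x 2^9 = 512
  Digit '0' (value 0) x 2^8 = 0
  Digit '1' (value 1) x 2^7 = 128
  Digit '1' (value 1) x 2^6 = 64
  Digit '1' (value 1) x 2^5 = 32
  Digit '1' (value 1) x 2^4 = 16
  Digit '1' (value 1) x 2^3 = 8
  Digit '0' (value 0) x 2^2 = 0
  Digit '1' (value 1) x 2^1 = 2
  Digit '0' (value 0) x 2^0 = 0
Sum = 2810

2810


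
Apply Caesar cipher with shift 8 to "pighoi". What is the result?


Caesar cipher: shift "pighoi" by 8
  'p' (pos 15) + 8 = pos 23 = 'x'
  'i' (pos 8) + 8 = pos 16 = 'q'
  'g' (pos 6) + 8 = pos 14 = 'o'
  'h' (pos 7) + 8 = pos 15 = 'p'
  'o' (pos 14) + 8 = pos 22 = 'w'
  'i' (pos 8) + 8 = pos 16 = 'q'
Result: xqopwq

xqopwq


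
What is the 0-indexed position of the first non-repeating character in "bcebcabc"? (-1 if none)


Input: bcebcabc
Character frequencies:
  'a': 1
  'b': 3
  'c': 3
  'e': 1
Scanning left to right for freq == 1:
  Position 0 ('b'): freq=3, skip
  Position 1 ('c'): freq=3, skip
  Position 2 ('e'): unique! => answer = 2

2


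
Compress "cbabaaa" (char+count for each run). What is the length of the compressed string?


Input: cbabaaa
Runs:
  'c' x 1 => "c1"
  'b' x 1 => "b1"
  'a' x 1 => "a1"
  'b' x 1 => "b1"
  'a' x 3 => "a3"
Compressed: "c1b1a1b1a3"
Compressed length: 10

10


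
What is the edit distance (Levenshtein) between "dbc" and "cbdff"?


Computing edit distance: "dbc" -> "cbdff"
DP table:
           c    b    d    f    f
      0    1    2    3    4    5
  d   1    1    2    2    3    4
  b   2    2    1    2    3    4
  c   3    2    2    2    3    4
Edit distance = dp[3][5] = 4

4


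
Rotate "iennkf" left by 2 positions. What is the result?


Input: "iennkf", rotate left by 2
First 2 characters: "ie"
Remaining characters: "nnkf"
Concatenate remaining + first: "nnkf" + "ie" = "nnkfie"

nnkfie


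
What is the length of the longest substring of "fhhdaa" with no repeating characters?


Input: "fhhdaa"
Sliding window (track last position of each char):
  Position 0 ('f'): window [0,0] length 1 -- new best
  Position 1 ('h'): window [0,1] length 2 -- new best
  Position 2 ('h'): repeat (last at 1), move window start to 2
  Position 2 ('h'): window [2,2] length 1
  Position 3 ('d'): window [2,3] length 2
  Position 4 ('a'): window [2,4] length 3 -- new best
  Position 5 ('a'): repeat (last at 4), move window start to 5
  Position 5 ('a'): window [5,5] length 1
Longest substring with no repeats: "hda" with length 3

3


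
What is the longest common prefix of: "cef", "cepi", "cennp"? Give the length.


Words: cef, cepi, cennp
  Position 0: all 'c' => match
  Position 1: all 'e' => match
  Position 2: ('f', 'p', 'n') => mismatch, stop
LCP = "ce" (length 2)

2


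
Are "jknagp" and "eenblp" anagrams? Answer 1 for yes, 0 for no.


Strings: "jknagp", "eenblp"
Sorted first:  agjknp
Sorted second: beelnp
Differ at position 0: 'a' vs 'b' => not anagrams

0


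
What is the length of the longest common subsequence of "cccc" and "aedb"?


LCS of "cccc" and "aedb"
DP table:
           a    e    d    b
      0    0    0    0    0
  c   0    0    0    0    0
  c   0    0    0    0    0
  c   0    0    0    0    0
  c   0    0    0    0    0
LCS length = dp[4][4] = 0

0


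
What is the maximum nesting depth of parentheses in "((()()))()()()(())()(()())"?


Input: "((()()))()()()(())()(()())"
Tracking depth:
  Position 0 '(': depth becomes 1
  Position 1 '(': depth becomes 2
  Position 2 '(': depth becomes 3
  Position 3 ')': depth becomes 2
  Position 4 '(': depth becomes 3
  Position 5 ')': depth becomes 2
  Position 6 ')': depth becomes 1
  Position 7 ')': depth becomes 0
  Position 8 '(': depth becomes 1
  Position 9 ')': depth becomes 0
  Position 10 '(': depth becomes 1
  Position 11 ')': depth becomes 0
  Position 12 '(': depth becomes 1
  Position 13 ')': depth becomes 0
  Position 14 '(': depth becomes 1
  Position 15 '(': depth becomes 2
  Position 16 ')': depth becomes 1
  Position 17 ')': depth becomes 0
  Position 18 '(': depth becomes 1
  Position 19 ')': depth becomes 0
  Position 20 '(': depth becomes 1
  Position 21 '(': depth becomes 2
  Position 22 ')': depth becomes 1
  Position 23 '(': depth becomes 2
  Position 24 ')': depth becomes 1
  Position 25 ')': depth becomes 0
Maximum depth reached: 3

3


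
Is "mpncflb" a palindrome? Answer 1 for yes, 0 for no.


Input: mpncflb
Reversed: blfcnpm
  Compare pos 0 ('m') with pos 6 ('b'): MISMATCH
  Compare pos 1 ('p') with pos 5 ('l'): MISMATCH
  Compare pos 2 ('n') with pos 4 ('f'): MISMATCH
Result: not a palindrome

0


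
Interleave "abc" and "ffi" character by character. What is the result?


Interleaving "abc" and "ffi":
  Position 0: 'a' from first, 'f' from second => "af"
  Position 1: 'b' from first, 'f' from second => "bf"
  Position 2: 'c' from first, 'i' from second => "ci"
Result: afbfci

afbfci


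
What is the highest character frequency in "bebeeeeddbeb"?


Input: bebeeeeddbeb
Character counts:
  'b': 4
  'd': 2
  'e': 6
Maximum frequency: 6

6


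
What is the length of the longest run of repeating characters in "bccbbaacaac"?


Input: "bccbbaacaac"
Scanning for longest run:
  Position 1 ('c'): new char, reset run to 1
  Position 2 ('c'): continues run of 'c', length=2
  Position 3 ('b'): new char, reset run to 1
  Position 4 ('b'): continues run of 'b', length=2
  Position 5 ('a'): new char, reset run to 1
  Position 6 ('a'): continues run of 'a', length=2
  Position 7 ('c'): new char, reset run to 1
  Position 8 ('a'): new char, reset run to 1
  Position 9 ('a'): continues run of 'a', length=2
  Position 10 ('c'): new char, reset run to 1
Longest run: 'c' with length 2

2


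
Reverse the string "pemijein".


Input: pemijein
Reading characters right to left:
  Position 7: 'n'
  Position 6: 'i'
  Position 5: 'e'
  Position 4: 'j'
  Position 3: 'i'
  Position 2: 'm'
  Position 1: 'e'
  Position 0: 'p'
Reversed: niejimep

niejimep


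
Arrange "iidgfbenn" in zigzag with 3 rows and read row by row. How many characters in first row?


Zigzag "iidgfbenn" into 3 rows:
Placing characters:
  'i' => row 0
  'i' => row 1
  'd' => row 2
  'g' => row 1
  'f' => row 0
  'b' => row 1
  'e' => row 2
  'n' => row 1
  'n' => row 0
Rows:
  Row 0: "ifn"
  Row 1: "igbn"
  Row 2: "de"
First row length: 3

3


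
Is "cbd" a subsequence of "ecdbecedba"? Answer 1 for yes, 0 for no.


Check if "cbd" is a subsequence of "ecdbecedba"
Greedy scan:
  Position 0 ('e'): no match needed
  Position 1 ('c'): matches sub[0] = 'c'
  Position 2 ('d'): no match needed
  Position 3 ('b'): matches sub[1] = 'b'
  Position 4 ('e'): no match needed
  Position 5 ('c'): no match needed
  Position 6 ('e'): no match needed
  Position 7 ('d'): matches sub[2] = 'd'
  Position 8 ('b'): no match needed
  Position 9 ('a'): no match needed
All 3 characters matched => is a subsequence

1


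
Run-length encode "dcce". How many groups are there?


Input: dcce
Scanning for consecutive runs:
  Group 1: 'd' x 1 (positions 0-0)
  Group 2: 'c' x 2 (positions 1-2)
  Group 3: 'e' x 1 (positions 3-3)
Total groups: 3

3


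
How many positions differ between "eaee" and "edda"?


Comparing "eaee" and "edda" position by position:
  Position 0: 'e' vs 'e' => same
  Position 1: 'a' vs 'd' => DIFFER
  Position 2: 'e' vs 'd' => DIFFER
  Position 3: 'e' vs 'a' => DIFFER
Positions that differ: 3

3


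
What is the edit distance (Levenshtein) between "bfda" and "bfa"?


Computing edit distance: "bfda" -> "bfa"
DP table:
           b    f    a
      0    1    2    3
  b   1    0    1    2
  f   2    1    0    1
  d   3    2    1    1
  a   4    3    2    1
Edit distance = dp[4][3] = 1

1


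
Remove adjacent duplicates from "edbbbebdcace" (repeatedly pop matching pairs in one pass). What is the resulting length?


Input: edbbbebdcace
Stack-based adjacent duplicate removal:
  Read 'e': push. Stack: e
  Read 'd': push. Stack: ed
  Read 'b': push. Stack: edb
  Read 'b': matches stack top 'b' => pop. Stack: ed
  Read 'b': push. Stack: edb
  Read 'e': push. Stack: edbe
  Read 'b': push. Stack: edbeb
  Read 'd': push. Stack: edbebd
  Read 'c': push. Stack: edbebdc
  Read 'a': push. Stack: edbebdca
  Read 'c': push. Stack: edbebdcac
  Read 'e': push. Stack: edbebdcace
Final stack: "edbebdcace" (length 10)

10


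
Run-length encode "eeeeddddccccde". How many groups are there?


Input: eeeeddddccccde
Scanning for consecutive runs:
  Group 1: 'e' x 4 (positions 0-3)
  Group 2: 'd' x 4 (positions 4-7)
  Group 3: 'c' x 4 (positions 8-11)
  Group 4: 'd' x 1 (positions 12-12)
  Group 5: 'e' x 1 (positions 13-13)
Total groups: 5

5


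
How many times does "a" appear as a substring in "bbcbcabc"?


Searching for "a" in "bbcbcabc"
Scanning each position:
  Position 0: "b" => no
  Position 1: "b" => no
  Position 2: "c" => no
  Position 3: "b" => no
  Position 4: "c" => no
  Position 5: "a" => MATCH
  Position 6: "b" => no
  Position 7: "c" => no
Total occurrences: 1

1


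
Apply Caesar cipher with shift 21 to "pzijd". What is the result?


Caesar cipher: shift "pzijd" by 21
  'p' (pos 15) + 21 = pos 10 = 'k'
  'z' (pos 25) + 21 = pos 20 = 'u'
  'i' (pos 8) + 21 = pos 3 = 'd'
  'j' (pos 9) + 21 = pos 4 = 'e'
  'd' (pos 3) + 21 = pos 24 = 'y'
Result: kudey

kudey


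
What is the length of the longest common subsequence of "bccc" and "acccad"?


LCS of "bccc" and "acccad"
DP table:
           a    c    c    c    a    d
      0    0    0    0    0    0    0
  b   0    0    0    0    0    0    0
  c   0    0    1    1    1    1    1
  c   0    0    1    2    2    2    2
  c   0    0    1    2    3    3    3
LCS length = dp[4][6] = 3

3


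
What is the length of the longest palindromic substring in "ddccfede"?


Input: "ddccfede"
Checking substrings for palindromes:
  [5:8] "ede" (len 3) => palindrome
  [0:2] "dd" (len 2) => palindrome
  [2:4] "cc" (len 2) => palindrome
Longest palindromic substring: "ede" with length 3

3


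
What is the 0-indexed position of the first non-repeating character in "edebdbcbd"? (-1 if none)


Input: edebdbcbd
Character frequencies:
  'b': 3
  'c': 1
  'd': 3
  'e': 2
Scanning left to right for freq == 1:
  Position 0 ('e'): freq=2, skip
  Position 1 ('d'): freq=3, skip
  Position 2 ('e'): freq=2, skip
  Position 3 ('b'): freq=3, skip
  Position 4 ('d'): freq=3, skip
  Position 5 ('b'): freq=3, skip
  Position 6 ('c'): unique! => answer = 6

6


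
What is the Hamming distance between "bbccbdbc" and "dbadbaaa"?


Comparing "bbccbdbc" and "dbadbaaa" position by position:
  Position 0: 'b' vs 'd' => differ
  Position 1: 'b' vs 'b' => same
  Position 2: 'c' vs 'a' => differ
  Position 3: 'c' vs 'd' => differ
  Position 4: 'b' vs 'b' => same
  Position 5: 'd' vs 'a' => differ
  Position 6: 'b' vs 'a' => differ
  Position 7: 'c' vs 'a' => differ
Total differences (Hamming distance): 6

6


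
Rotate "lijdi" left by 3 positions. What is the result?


Input: "lijdi", rotate left by 3
First 3 characters: "lij"
Remaining characters: "di"
Concatenate remaining + first: "di" + "lij" = "dilij"

dilij


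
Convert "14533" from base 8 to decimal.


Input: "14533" in base 8
Positional expansion:
  Digit '1' (value 1) x 8^4 = 4096
  Digit '4' (value 4) x 8^3 = 2048
  Digit '5' (value 5) x 8^2 = 320
  Digit '3' (value 3) x 8^1 = 24
  Digit '3' (value 3) x 8^0 = 3
Sum = 6491

6491


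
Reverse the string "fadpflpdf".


Input: fadpflpdf
Reading characters right to left:
  Position 8: 'f'
  Position 7: 'd'
  Position 6: 'p'
  Position 5: 'l'
  Position 4: 'f'
  Position 3: 'p'
  Position 2: 'd'
  Position 1: 'a'
  Position 0: 'f'
Reversed: fdplfpdaf

fdplfpdaf


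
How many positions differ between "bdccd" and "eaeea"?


Comparing "bdccd" and "eaeea" position by position:
  Position 0: 'b' vs 'e' => DIFFER
  Position 1: 'd' vs 'a' => DIFFER
  Position 2: 'c' vs 'e' => DIFFER
  Position 3: 'c' vs 'e' => DIFFER
  Position 4: 'd' vs 'a' => DIFFER
Positions that differ: 5

5


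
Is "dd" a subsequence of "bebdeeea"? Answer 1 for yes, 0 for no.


Check if "dd" is a subsequence of "bebdeeea"
Greedy scan:
  Position 0 ('b'): no match needed
  Position 1 ('e'): no match needed
  Position 2 ('b'): no match needed
  Position 3 ('d'): matches sub[0] = 'd'
  Position 4 ('e'): no match needed
  Position 5 ('e'): no match needed
  Position 6 ('e'): no match needed
  Position 7 ('a'): no match needed
Only matched 1/2 characters => not a subsequence

0


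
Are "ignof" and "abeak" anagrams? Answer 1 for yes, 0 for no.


Strings: "ignof", "abeak"
Sorted first:  fgino
Sorted second: aabek
Differ at position 0: 'f' vs 'a' => not anagrams

0


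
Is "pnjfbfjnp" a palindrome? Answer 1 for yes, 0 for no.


Input: pnjfbfjnp
Reversed: pnjfbfjnp
  Compare pos 0 ('p') with pos 8 ('p'): match
  Compare pos 1 ('n') with pos 7 ('n'): match
  Compare pos 2 ('j') with pos 6 ('j'): match
  Compare pos 3 ('f') with pos 5 ('f'): match
Result: palindrome

1


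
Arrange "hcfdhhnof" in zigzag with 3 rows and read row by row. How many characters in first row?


Zigzag "hcfdhhnof" into 3 rows:
Placing characters:
  'h' => row 0
  'c' => row 1
  'f' => row 2
  'd' => row 1
  'h' => row 0
  'h' => row 1
  'n' => row 2
  'o' => row 1
  'f' => row 0
Rows:
  Row 0: "hhf"
  Row 1: "cdho"
  Row 2: "fn"
First row length: 3

3


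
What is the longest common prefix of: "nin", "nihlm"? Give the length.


Words: nin, nihlm
  Position 0: all 'n' => match
  Position 1: all 'i' => match
  Position 2: ('n', 'h') => mismatch, stop
LCP = "ni" (length 2)

2


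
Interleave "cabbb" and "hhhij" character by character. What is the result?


Interleaving "cabbb" and "hhhij":
  Position 0: 'c' from first, 'h' from second => "ch"
  Position 1: 'a' from first, 'h' from second => "ah"
  Position 2: 'b' from first, 'h' from second => "bh"
  Position 3: 'b' from first, 'i' from second => "bi"
  Position 4: 'b' from first, 'j' from second => "bj"
Result: chahbhbibj

chahbhbibj


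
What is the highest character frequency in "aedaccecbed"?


Input: aedaccecbed
Character counts:
  'a': 2
  'b': 1
  'c': 3
  'd': 2
  'e': 3
Maximum frequency: 3

3


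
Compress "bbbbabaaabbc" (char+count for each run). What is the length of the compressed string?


Input: bbbbabaaabbc
Runs:
  'b' x 4 => "b4"
  'a' x 1 => "a1"
  'b' x 1 => "b1"
  'a' x 3 => "a3"
  'b' x 2 => "b2"
  'c' x 1 => "c1"
Compressed: "b4a1b1a3b2c1"
Compressed length: 12

12


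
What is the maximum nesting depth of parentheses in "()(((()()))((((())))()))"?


Input: "()(((()()))((((())))()))"
Tracking depth:
  Position 0 '(': depth becomes 1
  Position 1 ')': depth becomes 0
  Position 2 '(': depth becomes 1
  Position 3 '(': depth becomes 2
  Position 4 '(': depth becomes 3
  Position 5 '(': depth becomes 4
  Position 6 ')': depth becomes 3
  Position 7 '(': depth becomes 4
  Position 8 ')': depth becomes 3
  Position 9 ')': depth becomes 2
  Position 10 ')': depth becomes 1
  Position 11 '(': depth becomes 2
  Position 12 '(': depth becomes 3
  Position 13 '(': depth becomes 4
  Position 14 '(': depth becomes 5
  Position 15 '(': depth becomes 6
  Position 16 ')': depth becomes 5
  Position 17 ')': depth becomes 4
  Position 18 ')': depth becomes 3
  Position 19 ')': depth becomes 2
  Position 20 '(': depth becomes 3
  Position 21 ')': depth becomes 2
  Position 22 ')': depth becomes 1
  Position 23 ')': depth becomes 0
Maximum depth reached: 6

6


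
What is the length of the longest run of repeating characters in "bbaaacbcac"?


Input: "bbaaacbcac"
Scanning for longest run:
  Position 1 ('b'): continues run of 'b', length=2
  Position 2 ('a'): new char, reset run to 1
  Position 3 ('a'): continues run of 'a', length=2
  Position 4 ('a'): continues run of 'a', length=3
  Position 5 ('c'): new char, reset run to 1
  Position 6 ('b'): new char, reset run to 1
  Position 7 ('c'): new char, reset run to 1
  Position 8 ('a'): new char, reset run to 1
  Position 9 ('c'): new char, reset run to 1
Longest run: 'a' with length 3

3


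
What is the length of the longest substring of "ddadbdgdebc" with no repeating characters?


Input: "ddadbdgdebc"
Sliding window (track last position of each char):
  Position 0 ('d'): window [0,0] length 1 -- new best
  Position 1 ('d'): repeat (last at 0), move window start to 1
  Position 1 ('d'): window [1,1] length 1
  Position 2 ('a'): window [1,2] length 2 -- new best
  Position 3 ('d'): repeat (last at 1), move window start to 2
  Position 3 ('d'): window [2,3] length 2
  Position 4 ('b'): window [2,4] length 3 -- new best
  Position 5 ('d'): repeat (last at 3), move window start to 4
  Position 5 ('d'): window [4,5] length 2
  Position 6 ('g'): window [4,6] length 3
  Position 7 ('d'): repeat (last at 5), move window start to 6
  Position 7 ('d'): window [6,7] length 2
  Position 8 ('e'): window [6,8] length 3
  Position 9 ('b'): window [6,9] length 4 -- new best
  Position 10 ('c'): window [6,10] length 5 -- new best
Longest substring with no repeats: "gdebc" with length 5

5


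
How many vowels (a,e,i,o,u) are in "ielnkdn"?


Input: ielnkdn
Checking each character:
  'i' at position 0: vowel (running total: 1)
  'e' at position 1: vowel (running total: 2)
  'l' at position 2: consonant
  'n' at position 3: consonant
  'k' at position 4: consonant
  'd' at position 5: consonant
  'n' at position 6: consonant
Total vowels: 2

2


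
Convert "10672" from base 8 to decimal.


Input: "10672" in base 8
Positional expansion:
  Digit '1' (value 1) x 8^4 = 4096
  Digit '0' (value 0) x 8^3 = 0
  Digit '6' (value 6) x 8^2 = 384
  Digit '7' (value 7) x 8^1 = 56
  Digit '2' (value 2) x 8^0 = 2
Sum = 4538

4538


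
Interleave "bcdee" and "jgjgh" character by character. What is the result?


Interleaving "bcdee" and "jgjgh":
  Position 0: 'b' from first, 'j' from second => "bj"
  Position 1: 'c' from first, 'g' from second => "cg"
  Position 2: 'd' from first, 'j' from second => "dj"
  Position 3: 'e' from first, 'g' from second => "eg"
  Position 4: 'e' from first, 'h' from second => "eh"
Result: bjcgdjegeh

bjcgdjegeh


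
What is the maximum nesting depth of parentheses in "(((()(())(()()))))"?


Input: "(((()(())(()()))))"
Tracking depth:
  Position 0 '(': depth becomes 1
  Position 1 '(': depth becomes 2
  Position 2 '(': depth becomes 3
  Position 3 '(': depth becomes 4
  Position 4 ')': depth becomes 3
  Position 5 '(': depth becomes 4
  Position 6 '(': depth becomes 5
  Position 7 ')': depth becomes 4
  Position 8 ')': depth becomes 3
  Position 9 '(': depth becomes 4
  Position 10 '(': depth becomes 5
  Position 11 ')': depth becomes 4
  Position 12 '(': depth becomes 5
  Position 13 ')': depth becomes 4
  Position 14 ')': depth becomes 3
  Position 15 ')': depth becomes 2
  Position 16 ')': depth becomes 1
  Position 17 ')': depth becomes 0
Maximum depth reached: 5

5


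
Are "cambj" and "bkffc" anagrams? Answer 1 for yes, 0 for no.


Strings: "cambj", "bkffc"
Sorted first:  abcjm
Sorted second: bcffk
Differ at position 0: 'a' vs 'b' => not anagrams

0


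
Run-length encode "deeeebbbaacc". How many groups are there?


Input: deeeebbbaacc
Scanning for consecutive runs:
  Group 1: 'd' x 1 (positions 0-0)
  Group 2: 'e' x 4 (positions 1-4)
  Group 3: 'b' x 3 (positions 5-7)
  Group 4: 'a' x 2 (positions 8-9)
  Group 5: 'c' x 2 (positions 10-11)
Total groups: 5

5


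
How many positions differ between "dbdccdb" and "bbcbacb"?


Comparing "dbdccdb" and "bbcbacb" position by position:
  Position 0: 'd' vs 'b' => DIFFER
  Position 1: 'b' vs 'b' => same
  Position 2: 'd' vs 'c' => DIFFER
  Position 3: 'c' vs 'b' => DIFFER
  Position 4: 'c' vs 'a' => DIFFER
  Position 5: 'd' vs 'c' => DIFFER
  Position 6: 'b' vs 'b' => same
Positions that differ: 5

5


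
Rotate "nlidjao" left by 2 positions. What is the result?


Input: "nlidjao", rotate left by 2
First 2 characters: "nl"
Remaining characters: "idjao"
Concatenate remaining + first: "idjao" + "nl" = "idjaonl"

idjaonl


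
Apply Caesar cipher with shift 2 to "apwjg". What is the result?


Caesar cipher: shift "apwjg" by 2
  'a' (pos 0) + 2 = pos 2 = 'c'
  'p' (pos 15) + 2 = pos 17 = 'r'
  'w' (pos 22) + 2 = pos 24 = 'y'
  'j' (pos 9) + 2 = pos 11 = 'l'
  'g' (pos 6) + 2 = pos 8 = 'i'
Result: cryli

cryli
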